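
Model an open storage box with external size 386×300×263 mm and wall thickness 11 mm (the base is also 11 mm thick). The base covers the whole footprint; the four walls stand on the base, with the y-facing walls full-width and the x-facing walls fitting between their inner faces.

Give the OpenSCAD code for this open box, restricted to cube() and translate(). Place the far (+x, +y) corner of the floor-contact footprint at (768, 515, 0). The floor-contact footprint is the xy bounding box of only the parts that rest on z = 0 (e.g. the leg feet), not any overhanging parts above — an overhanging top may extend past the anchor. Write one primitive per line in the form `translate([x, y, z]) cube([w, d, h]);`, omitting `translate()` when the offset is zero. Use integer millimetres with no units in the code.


translate([382, 215, 0]) cube([386, 300, 11]);
translate([382, 215, 11]) cube([386, 11, 252]);
translate([382, 504, 11]) cube([386, 11, 252]);
translate([382, 226, 11]) cube([11, 278, 252]);
translate([757, 226, 11]) cube([11, 278, 252]);


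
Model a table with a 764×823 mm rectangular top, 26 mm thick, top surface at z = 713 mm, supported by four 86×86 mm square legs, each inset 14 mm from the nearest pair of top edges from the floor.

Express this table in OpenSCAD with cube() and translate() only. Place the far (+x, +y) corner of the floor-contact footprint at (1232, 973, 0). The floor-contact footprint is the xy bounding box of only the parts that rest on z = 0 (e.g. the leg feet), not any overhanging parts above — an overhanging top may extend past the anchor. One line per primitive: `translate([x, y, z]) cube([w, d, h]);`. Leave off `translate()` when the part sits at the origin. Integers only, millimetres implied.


translate([482, 164, 687]) cube([764, 823, 26]);
translate([496, 178, 0]) cube([86, 86, 687]);
translate([1146, 178, 0]) cube([86, 86, 687]);
translate([496, 887, 0]) cube([86, 86, 687]);
translate([1146, 887, 0]) cube([86, 86, 687]);


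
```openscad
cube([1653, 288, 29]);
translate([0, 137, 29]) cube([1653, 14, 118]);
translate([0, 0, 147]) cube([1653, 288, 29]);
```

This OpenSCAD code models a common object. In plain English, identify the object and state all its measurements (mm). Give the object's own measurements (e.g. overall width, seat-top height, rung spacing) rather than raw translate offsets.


An I-beam lying along x, 1653 mm long. Overall section height 176 mm. Two flanges 288 mm wide (y) and 29 mm thick, one on the floor and one at the top; a web 14 mm thick runs between them, centred on the flange width.


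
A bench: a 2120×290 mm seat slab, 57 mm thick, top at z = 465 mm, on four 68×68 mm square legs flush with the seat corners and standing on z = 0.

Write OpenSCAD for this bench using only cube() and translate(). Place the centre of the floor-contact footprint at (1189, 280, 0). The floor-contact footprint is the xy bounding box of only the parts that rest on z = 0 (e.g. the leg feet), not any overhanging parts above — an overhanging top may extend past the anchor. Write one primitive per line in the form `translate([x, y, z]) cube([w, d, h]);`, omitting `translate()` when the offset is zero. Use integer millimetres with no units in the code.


translate([129, 135, 408]) cube([2120, 290, 57]);
translate([129, 135, 0]) cube([68, 68, 408]);
translate([129, 357, 0]) cube([68, 68, 408]);
translate([2181, 135, 0]) cube([68, 68, 408]);
translate([2181, 357, 0]) cube([68, 68, 408]);


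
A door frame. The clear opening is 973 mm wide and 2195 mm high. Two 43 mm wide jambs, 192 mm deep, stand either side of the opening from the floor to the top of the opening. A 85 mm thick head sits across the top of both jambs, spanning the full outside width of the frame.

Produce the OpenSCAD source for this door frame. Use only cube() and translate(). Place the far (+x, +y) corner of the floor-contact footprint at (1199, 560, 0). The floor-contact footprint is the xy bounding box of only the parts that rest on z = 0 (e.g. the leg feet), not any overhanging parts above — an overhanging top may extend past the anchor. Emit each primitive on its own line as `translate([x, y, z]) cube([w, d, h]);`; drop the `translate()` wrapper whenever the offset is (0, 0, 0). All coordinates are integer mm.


translate([140, 368, 0]) cube([43, 192, 2195]);
translate([1156, 368, 0]) cube([43, 192, 2195]);
translate([140, 368, 2195]) cube([1059, 192, 85]);


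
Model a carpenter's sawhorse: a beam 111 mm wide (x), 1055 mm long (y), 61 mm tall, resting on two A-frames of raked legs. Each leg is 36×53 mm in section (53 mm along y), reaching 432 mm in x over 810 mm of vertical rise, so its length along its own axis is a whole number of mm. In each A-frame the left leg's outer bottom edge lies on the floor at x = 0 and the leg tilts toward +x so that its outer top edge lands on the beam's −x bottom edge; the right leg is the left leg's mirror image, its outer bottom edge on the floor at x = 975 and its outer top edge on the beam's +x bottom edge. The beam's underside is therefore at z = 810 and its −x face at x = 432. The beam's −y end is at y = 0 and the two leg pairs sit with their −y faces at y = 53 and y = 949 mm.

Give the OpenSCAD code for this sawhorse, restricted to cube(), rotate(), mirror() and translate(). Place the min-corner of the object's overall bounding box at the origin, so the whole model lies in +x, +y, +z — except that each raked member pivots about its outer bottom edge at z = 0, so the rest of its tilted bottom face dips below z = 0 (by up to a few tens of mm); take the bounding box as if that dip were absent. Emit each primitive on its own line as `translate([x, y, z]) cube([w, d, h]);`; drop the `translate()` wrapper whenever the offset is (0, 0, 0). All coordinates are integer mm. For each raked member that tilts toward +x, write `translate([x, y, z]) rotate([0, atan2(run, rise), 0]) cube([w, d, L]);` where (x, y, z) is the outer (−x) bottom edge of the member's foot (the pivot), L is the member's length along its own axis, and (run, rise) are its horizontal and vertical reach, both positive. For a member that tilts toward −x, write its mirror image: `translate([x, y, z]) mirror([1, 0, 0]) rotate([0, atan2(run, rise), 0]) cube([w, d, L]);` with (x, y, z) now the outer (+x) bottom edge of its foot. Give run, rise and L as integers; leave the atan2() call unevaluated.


translate([432, 0, 810]) cube([111, 1055, 61]);
translate([0, 53, 0]) rotate([0, atan2(432, 810), 0]) cube([36, 53, 918]);
translate([975, 53, 0]) mirror([1, 0, 0]) rotate([0, atan2(432, 810), 0]) cube([36, 53, 918]);
translate([0, 949, 0]) rotate([0, atan2(432, 810), 0]) cube([36, 53, 918]);
translate([975, 949, 0]) mirror([1, 0, 0]) rotate([0, atan2(432, 810), 0]) cube([36, 53, 918]);


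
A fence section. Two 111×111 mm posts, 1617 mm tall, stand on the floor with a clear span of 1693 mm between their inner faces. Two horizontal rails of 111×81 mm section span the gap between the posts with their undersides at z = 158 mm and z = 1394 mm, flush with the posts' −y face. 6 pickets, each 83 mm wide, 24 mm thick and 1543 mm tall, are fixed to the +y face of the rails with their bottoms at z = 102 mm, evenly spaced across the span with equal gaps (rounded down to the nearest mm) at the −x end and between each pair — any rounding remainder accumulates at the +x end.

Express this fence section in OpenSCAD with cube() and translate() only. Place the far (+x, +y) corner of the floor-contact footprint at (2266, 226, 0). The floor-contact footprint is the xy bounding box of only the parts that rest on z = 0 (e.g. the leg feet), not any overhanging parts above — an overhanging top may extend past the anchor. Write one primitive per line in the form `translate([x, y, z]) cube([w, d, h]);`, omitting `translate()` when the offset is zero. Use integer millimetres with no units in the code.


translate([351, 115, 0]) cube([111, 111, 1617]);
translate([2155, 115, 0]) cube([111, 111, 1617]);
translate([462, 115, 158]) cube([1693, 111, 81]);
translate([462, 115, 1394]) cube([1693, 111, 81]);
translate([632, 226, 102]) cube([83, 24, 1543]);
translate([885, 226, 102]) cube([83, 24, 1543]);
translate([1138, 226, 102]) cube([83, 24, 1543]);
translate([1391, 226, 102]) cube([83, 24, 1543]);
translate([1644, 226, 102]) cube([83, 24, 1543]);
translate([1897, 226, 102]) cube([83, 24, 1543]);


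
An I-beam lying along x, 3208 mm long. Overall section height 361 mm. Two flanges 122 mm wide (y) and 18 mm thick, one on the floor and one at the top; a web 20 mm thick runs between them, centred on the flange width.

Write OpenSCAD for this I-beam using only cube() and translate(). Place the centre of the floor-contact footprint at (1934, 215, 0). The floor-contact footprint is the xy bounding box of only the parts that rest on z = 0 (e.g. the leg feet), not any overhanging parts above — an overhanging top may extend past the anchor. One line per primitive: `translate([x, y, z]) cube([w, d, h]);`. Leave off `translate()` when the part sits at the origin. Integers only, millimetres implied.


translate([330, 154, 0]) cube([3208, 122, 18]);
translate([330, 205, 18]) cube([3208, 20, 325]);
translate([330, 154, 343]) cube([3208, 122, 18]);


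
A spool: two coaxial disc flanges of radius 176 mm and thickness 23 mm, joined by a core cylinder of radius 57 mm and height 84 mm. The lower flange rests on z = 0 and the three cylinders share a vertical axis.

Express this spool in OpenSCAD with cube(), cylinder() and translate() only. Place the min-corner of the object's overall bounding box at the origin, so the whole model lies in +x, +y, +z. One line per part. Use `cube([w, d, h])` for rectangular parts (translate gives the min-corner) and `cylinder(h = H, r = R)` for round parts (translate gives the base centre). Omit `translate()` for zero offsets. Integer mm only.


translate([176, 176, 0]) cylinder(h = 23, r = 176);
translate([176, 176, 23]) cylinder(h = 84, r = 57);
translate([176, 176, 107]) cylinder(h = 23, r = 176);


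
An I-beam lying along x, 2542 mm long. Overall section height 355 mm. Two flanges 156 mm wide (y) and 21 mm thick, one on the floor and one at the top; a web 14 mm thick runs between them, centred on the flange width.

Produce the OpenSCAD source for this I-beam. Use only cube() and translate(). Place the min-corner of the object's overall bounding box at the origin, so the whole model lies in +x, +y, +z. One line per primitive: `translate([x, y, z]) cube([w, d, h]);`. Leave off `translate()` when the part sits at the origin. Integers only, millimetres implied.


cube([2542, 156, 21]);
translate([0, 71, 21]) cube([2542, 14, 313]);
translate([0, 0, 334]) cube([2542, 156, 21]);


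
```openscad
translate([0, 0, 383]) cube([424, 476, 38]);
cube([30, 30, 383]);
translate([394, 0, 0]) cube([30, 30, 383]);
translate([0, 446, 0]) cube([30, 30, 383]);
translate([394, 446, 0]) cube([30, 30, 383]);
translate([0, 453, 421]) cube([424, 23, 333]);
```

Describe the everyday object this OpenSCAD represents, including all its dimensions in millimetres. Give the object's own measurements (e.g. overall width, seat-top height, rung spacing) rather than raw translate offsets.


A chair. The seat is a 424×476×38 mm slab with its top at z = 421 mm, on four 30×30 mm corner legs (flush with the seat edges, standing on z = 0). A flat backrest 23 mm thick, 333 mm tall, spans the full seat width and rises from the seat top along its +y edge, rear face flush with the rear of the seat.


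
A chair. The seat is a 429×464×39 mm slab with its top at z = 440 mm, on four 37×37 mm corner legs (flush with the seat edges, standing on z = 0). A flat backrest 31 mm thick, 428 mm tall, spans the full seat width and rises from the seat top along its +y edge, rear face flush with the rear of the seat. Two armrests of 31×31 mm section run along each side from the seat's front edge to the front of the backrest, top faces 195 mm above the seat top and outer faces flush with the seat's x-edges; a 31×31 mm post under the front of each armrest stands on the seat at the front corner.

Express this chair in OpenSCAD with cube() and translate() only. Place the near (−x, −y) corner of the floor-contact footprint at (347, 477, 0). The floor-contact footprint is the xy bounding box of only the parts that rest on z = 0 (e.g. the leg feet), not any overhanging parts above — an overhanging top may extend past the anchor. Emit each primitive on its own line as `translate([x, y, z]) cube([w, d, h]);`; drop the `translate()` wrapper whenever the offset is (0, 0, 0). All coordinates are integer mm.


translate([347, 477, 401]) cube([429, 464, 39]);
translate([347, 477, 0]) cube([37, 37, 401]);
translate([739, 477, 0]) cube([37, 37, 401]);
translate([347, 904, 0]) cube([37, 37, 401]);
translate([739, 904, 0]) cube([37, 37, 401]);
translate([347, 910, 440]) cube([429, 31, 428]);
translate([347, 477, 604]) cube([31, 433, 31]);
translate([745, 477, 604]) cube([31, 433, 31]);
translate([347, 477, 440]) cube([31, 31, 164]);
translate([745, 477, 440]) cube([31, 31, 164]);


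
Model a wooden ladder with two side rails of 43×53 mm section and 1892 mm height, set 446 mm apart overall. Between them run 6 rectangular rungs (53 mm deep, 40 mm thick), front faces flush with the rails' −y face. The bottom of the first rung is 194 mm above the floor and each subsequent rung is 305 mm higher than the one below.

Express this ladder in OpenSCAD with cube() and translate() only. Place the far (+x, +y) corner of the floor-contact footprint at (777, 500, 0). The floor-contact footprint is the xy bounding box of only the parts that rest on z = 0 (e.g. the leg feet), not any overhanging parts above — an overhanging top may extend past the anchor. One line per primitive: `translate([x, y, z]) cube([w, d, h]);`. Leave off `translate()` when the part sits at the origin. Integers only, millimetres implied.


translate([331, 447, 0]) cube([43, 53, 1892]);
translate([734, 447, 0]) cube([43, 53, 1892]);
translate([374, 447, 194]) cube([360, 53, 40]);
translate([374, 447, 499]) cube([360, 53, 40]);
translate([374, 447, 804]) cube([360, 53, 40]);
translate([374, 447, 1109]) cube([360, 53, 40]);
translate([374, 447, 1414]) cube([360, 53, 40]);
translate([374, 447, 1719]) cube([360, 53, 40]);


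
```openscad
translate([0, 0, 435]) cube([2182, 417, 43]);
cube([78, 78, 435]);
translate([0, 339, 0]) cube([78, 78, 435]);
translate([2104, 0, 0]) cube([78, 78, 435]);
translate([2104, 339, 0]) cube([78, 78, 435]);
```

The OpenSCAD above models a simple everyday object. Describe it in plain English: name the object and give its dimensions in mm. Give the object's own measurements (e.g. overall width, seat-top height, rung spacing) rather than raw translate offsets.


A bench: a 2182×417 mm seat slab, 43 mm thick, top at z = 478 mm, on four 78×78 mm square legs flush with the seat corners and standing on z = 0.


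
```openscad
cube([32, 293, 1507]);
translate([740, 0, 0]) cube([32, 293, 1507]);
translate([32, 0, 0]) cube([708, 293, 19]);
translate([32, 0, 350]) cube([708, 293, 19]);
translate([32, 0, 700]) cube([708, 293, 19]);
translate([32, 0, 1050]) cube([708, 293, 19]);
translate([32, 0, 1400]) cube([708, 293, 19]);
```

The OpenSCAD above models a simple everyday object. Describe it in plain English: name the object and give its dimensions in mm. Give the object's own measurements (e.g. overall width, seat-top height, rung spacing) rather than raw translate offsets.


An open bookshelf. Two side panels, each 32 mm thick, 293 mm deep and 1507 mm tall, stand 772 mm apart (outside-to-outside). Between them sit 5 shelves, each 19 mm thick and 293 mm deep, spanning the full gap between the sides. The bottom shelf rests on the floor (its underside at z = 0) and the clear gap between one shelf's top and the next shelf's underside is 331 mm.


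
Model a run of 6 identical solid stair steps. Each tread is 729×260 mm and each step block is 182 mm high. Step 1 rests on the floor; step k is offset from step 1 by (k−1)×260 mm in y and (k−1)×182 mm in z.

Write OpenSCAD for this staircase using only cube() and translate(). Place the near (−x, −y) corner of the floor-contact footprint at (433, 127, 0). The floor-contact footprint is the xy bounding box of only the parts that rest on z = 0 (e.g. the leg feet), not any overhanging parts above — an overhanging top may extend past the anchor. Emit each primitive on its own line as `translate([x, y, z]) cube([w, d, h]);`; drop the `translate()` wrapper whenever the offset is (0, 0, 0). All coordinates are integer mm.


translate([433, 127, 0]) cube([729, 260, 182]);
translate([433, 387, 182]) cube([729, 260, 182]);
translate([433, 647, 364]) cube([729, 260, 182]);
translate([433, 907, 546]) cube([729, 260, 182]);
translate([433, 1167, 728]) cube([729, 260, 182]);
translate([433, 1427, 910]) cube([729, 260, 182]);


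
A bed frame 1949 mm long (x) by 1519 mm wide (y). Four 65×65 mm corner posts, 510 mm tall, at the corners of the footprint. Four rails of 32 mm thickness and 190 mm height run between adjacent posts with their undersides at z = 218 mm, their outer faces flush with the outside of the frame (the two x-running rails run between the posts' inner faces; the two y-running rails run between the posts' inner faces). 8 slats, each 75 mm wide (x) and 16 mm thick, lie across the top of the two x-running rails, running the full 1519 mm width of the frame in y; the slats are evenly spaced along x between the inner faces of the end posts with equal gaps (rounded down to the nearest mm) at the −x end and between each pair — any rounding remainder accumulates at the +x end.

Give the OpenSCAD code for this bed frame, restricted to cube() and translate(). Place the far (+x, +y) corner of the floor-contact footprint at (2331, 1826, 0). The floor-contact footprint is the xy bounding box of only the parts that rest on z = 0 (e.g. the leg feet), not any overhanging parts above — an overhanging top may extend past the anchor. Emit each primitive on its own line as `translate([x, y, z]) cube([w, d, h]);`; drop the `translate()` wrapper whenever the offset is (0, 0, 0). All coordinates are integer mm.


translate([382, 307, 0]) cube([65, 65, 510]);
translate([382, 1761, 0]) cube([65, 65, 510]);
translate([2266, 307, 0]) cube([65, 65, 510]);
translate([2266, 1761, 0]) cube([65, 65, 510]);
translate([447, 307, 218]) cube([1819, 32, 190]);
translate([447, 1794, 218]) cube([1819, 32, 190]);
translate([382, 372, 218]) cube([32, 1389, 190]);
translate([2299, 372, 218]) cube([32, 1389, 190]);
translate([582, 307, 408]) cube([75, 1519, 16]);
translate([792, 307, 408]) cube([75, 1519, 16]);
translate([1002, 307, 408]) cube([75, 1519, 16]);
translate([1212, 307, 408]) cube([75, 1519, 16]);
translate([1422, 307, 408]) cube([75, 1519, 16]);
translate([1632, 307, 408]) cube([75, 1519, 16]);
translate([1842, 307, 408]) cube([75, 1519, 16]);
translate([2052, 307, 408]) cube([75, 1519, 16]);


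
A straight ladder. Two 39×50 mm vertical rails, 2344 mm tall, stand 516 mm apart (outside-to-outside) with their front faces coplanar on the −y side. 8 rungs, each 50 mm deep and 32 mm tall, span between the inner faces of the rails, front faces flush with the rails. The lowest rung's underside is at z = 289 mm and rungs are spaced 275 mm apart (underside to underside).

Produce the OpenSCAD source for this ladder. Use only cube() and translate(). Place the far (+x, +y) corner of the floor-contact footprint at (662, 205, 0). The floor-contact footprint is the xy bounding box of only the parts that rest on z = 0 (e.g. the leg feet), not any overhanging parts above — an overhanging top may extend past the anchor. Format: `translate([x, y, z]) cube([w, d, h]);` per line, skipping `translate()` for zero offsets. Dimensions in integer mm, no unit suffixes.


translate([146, 155, 0]) cube([39, 50, 2344]);
translate([623, 155, 0]) cube([39, 50, 2344]);
translate([185, 155, 289]) cube([438, 50, 32]);
translate([185, 155, 564]) cube([438, 50, 32]);
translate([185, 155, 839]) cube([438, 50, 32]);
translate([185, 155, 1114]) cube([438, 50, 32]);
translate([185, 155, 1389]) cube([438, 50, 32]);
translate([185, 155, 1664]) cube([438, 50, 32]);
translate([185, 155, 1939]) cube([438, 50, 32]);
translate([185, 155, 2214]) cube([438, 50, 32]);


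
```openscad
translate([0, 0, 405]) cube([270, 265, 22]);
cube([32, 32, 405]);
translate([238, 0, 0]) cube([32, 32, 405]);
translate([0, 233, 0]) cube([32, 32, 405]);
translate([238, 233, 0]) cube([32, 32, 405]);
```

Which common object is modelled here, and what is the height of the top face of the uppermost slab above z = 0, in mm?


A stool. The seat height is 427 mm.

A 270×265×22 slab at z = 405 on four corner posts — a stool. The seat top is 405 + 22 = 427 mm.


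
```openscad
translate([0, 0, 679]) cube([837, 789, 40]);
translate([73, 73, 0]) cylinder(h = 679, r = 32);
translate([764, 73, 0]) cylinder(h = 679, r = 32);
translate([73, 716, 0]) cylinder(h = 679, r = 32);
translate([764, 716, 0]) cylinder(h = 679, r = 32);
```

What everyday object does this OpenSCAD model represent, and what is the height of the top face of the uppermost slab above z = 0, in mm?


A table. The table height is 719 mm.

A 837×789×40 slab sits at z = 679 on four Ø64 mm round legs — a table. The top surface is at 679 + 40 = 719 mm.


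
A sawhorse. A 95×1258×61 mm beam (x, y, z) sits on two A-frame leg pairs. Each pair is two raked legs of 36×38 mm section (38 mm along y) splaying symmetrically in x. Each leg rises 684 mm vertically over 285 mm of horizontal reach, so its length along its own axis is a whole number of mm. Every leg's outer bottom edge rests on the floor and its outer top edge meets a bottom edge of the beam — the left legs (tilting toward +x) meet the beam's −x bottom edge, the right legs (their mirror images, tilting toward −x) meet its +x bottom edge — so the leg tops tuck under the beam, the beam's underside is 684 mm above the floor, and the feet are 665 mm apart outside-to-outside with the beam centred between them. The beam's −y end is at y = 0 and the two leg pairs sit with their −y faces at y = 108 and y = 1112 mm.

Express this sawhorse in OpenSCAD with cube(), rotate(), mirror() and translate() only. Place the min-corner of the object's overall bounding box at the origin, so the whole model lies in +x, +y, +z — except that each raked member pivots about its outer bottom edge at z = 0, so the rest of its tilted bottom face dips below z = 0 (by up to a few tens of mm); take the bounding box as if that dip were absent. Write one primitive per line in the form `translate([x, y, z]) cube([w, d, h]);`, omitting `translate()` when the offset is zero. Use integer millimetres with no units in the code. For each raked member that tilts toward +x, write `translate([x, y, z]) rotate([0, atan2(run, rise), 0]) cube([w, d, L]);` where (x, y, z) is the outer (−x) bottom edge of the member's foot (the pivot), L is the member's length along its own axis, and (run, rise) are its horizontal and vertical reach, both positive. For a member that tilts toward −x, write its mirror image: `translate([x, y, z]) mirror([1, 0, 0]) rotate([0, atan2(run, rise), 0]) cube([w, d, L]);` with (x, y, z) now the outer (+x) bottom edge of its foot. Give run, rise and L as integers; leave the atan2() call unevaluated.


translate([285, 0, 684]) cube([95, 1258, 61]);
translate([0, 108, 0]) rotate([0, atan2(285, 684), 0]) cube([36, 38, 741]);
translate([665, 108, 0]) mirror([1, 0, 0]) rotate([0, atan2(285, 684), 0]) cube([36, 38, 741]);
translate([0, 1112, 0]) rotate([0, atan2(285, 684), 0]) cube([36, 38, 741]);
translate([665, 1112, 0]) mirror([1, 0, 0]) rotate([0, atan2(285, 684), 0]) cube([36, 38, 741]);


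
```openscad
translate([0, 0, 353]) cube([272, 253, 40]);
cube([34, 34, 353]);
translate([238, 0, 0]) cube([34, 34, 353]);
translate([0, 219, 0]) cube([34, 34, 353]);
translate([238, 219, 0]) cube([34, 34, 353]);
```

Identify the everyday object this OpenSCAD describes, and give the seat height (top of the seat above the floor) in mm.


A stool. The seat height is 393 mm.

A 272×253×40 slab at z = 353 on four corner posts — a stool. The seat top is 353 + 40 = 393 mm.


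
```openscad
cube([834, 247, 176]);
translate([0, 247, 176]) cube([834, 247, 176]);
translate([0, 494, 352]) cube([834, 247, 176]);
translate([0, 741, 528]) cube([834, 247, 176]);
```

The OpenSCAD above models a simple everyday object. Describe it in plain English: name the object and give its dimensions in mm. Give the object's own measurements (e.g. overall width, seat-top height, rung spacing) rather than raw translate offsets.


A straight staircase of 4 solid steps. Each step is 834 mm wide (x), 247 mm deep (y, the going) and 176 mm tall (the rise). The first step rests on the floor; each subsequent step sits one going further in +y and one rise higher in +z, directly behind and above the previous step with no overlap.


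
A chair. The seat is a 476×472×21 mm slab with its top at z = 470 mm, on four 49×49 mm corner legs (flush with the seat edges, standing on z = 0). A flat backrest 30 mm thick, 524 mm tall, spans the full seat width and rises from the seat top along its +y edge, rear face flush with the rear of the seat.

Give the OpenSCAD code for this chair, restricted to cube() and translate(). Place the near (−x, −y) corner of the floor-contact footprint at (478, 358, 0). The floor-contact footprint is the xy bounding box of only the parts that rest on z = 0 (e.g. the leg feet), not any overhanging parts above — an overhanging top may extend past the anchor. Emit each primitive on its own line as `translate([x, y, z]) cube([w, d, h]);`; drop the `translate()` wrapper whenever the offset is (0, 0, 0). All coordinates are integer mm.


translate([478, 358, 449]) cube([476, 472, 21]);
translate([478, 358, 0]) cube([49, 49, 449]);
translate([905, 358, 0]) cube([49, 49, 449]);
translate([478, 781, 0]) cube([49, 49, 449]);
translate([905, 781, 0]) cube([49, 49, 449]);
translate([478, 800, 470]) cube([476, 30, 524]);


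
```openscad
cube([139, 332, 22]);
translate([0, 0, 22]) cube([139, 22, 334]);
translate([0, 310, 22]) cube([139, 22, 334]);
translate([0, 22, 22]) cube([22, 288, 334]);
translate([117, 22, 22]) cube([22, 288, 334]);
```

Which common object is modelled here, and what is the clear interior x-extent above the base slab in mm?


An open box. The internal width is 95 mm.

A 139×332 base slab with four walls standing on it — an open box. The base is 139 mm wide and the walls are 22 mm thick, so the internal width is 139 − 2 × 22 = 95 mm.


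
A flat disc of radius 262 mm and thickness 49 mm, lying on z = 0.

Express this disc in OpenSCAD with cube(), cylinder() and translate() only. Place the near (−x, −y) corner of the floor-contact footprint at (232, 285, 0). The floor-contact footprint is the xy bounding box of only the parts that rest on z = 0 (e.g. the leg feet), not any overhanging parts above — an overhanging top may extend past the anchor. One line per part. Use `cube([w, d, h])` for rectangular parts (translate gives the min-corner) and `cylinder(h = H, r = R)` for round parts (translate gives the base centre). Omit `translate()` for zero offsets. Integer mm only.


translate([494, 547, 0]) cylinder(h = 49, r = 262);


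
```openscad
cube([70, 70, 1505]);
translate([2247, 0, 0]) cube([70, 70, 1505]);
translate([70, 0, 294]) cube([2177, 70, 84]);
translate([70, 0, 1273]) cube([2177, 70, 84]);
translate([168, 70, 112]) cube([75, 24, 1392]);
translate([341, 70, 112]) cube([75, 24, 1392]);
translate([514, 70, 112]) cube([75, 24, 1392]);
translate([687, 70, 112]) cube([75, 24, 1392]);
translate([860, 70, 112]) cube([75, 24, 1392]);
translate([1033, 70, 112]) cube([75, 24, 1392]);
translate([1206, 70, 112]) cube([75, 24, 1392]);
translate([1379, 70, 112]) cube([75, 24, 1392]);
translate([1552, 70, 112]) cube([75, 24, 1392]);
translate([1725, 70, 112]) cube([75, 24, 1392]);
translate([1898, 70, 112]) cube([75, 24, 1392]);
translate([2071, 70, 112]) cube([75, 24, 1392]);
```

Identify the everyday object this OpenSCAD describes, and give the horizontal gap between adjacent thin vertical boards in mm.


A fence section. The picket gap is 98 mm.

Two posts, two rails, 12 pickets — a fence section. Span 2177 mm holds 12 pickets of 75 mm with 13 equal gaps: ⌊(2177 − 12·75) / 13⌋ = 98 mm.


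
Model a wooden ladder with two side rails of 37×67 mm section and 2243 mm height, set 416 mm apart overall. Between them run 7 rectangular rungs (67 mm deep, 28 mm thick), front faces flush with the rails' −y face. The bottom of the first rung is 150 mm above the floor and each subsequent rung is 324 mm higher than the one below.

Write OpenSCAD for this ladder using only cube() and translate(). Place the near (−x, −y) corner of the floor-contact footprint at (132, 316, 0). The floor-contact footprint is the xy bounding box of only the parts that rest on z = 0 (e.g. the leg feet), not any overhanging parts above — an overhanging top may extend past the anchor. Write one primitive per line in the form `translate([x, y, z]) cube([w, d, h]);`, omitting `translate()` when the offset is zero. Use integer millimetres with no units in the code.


translate([132, 316, 0]) cube([37, 67, 2243]);
translate([511, 316, 0]) cube([37, 67, 2243]);
translate([169, 316, 150]) cube([342, 67, 28]);
translate([169, 316, 474]) cube([342, 67, 28]);
translate([169, 316, 798]) cube([342, 67, 28]);
translate([169, 316, 1122]) cube([342, 67, 28]);
translate([169, 316, 1446]) cube([342, 67, 28]);
translate([169, 316, 1770]) cube([342, 67, 28]);
translate([169, 316, 2094]) cube([342, 67, 28]);


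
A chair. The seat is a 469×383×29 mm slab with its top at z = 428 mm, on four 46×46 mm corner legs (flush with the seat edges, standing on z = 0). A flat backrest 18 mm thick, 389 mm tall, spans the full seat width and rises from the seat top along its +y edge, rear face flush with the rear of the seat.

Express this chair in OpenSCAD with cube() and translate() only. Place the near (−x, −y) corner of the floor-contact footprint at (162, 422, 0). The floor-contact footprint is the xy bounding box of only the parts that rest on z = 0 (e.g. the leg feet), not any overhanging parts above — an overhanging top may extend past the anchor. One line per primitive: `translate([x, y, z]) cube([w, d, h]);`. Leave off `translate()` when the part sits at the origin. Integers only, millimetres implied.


translate([162, 422, 399]) cube([469, 383, 29]);
translate([162, 422, 0]) cube([46, 46, 399]);
translate([585, 422, 0]) cube([46, 46, 399]);
translate([162, 759, 0]) cube([46, 46, 399]);
translate([585, 759, 0]) cube([46, 46, 399]);
translate([162, 787, 428]) cube([469, 18, 389]);


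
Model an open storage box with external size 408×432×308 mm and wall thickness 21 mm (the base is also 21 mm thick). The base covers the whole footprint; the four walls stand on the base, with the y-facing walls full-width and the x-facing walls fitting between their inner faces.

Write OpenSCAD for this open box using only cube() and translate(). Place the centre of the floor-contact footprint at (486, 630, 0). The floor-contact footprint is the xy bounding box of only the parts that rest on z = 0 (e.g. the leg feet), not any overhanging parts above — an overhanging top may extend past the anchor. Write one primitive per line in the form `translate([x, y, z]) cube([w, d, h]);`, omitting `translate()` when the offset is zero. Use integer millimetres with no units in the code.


translate([282, 414, 0]) cube([408, 432, 21]);
translate([282, 414, 21]) cube([408, 21, 287]);
translate([282, 825, 21]) cube([408, 21, 287]);
translate([282, 435, 21]) cube([21, 390, 287]);
translate([669, 435, 21]) cube([21, 390, 287]);


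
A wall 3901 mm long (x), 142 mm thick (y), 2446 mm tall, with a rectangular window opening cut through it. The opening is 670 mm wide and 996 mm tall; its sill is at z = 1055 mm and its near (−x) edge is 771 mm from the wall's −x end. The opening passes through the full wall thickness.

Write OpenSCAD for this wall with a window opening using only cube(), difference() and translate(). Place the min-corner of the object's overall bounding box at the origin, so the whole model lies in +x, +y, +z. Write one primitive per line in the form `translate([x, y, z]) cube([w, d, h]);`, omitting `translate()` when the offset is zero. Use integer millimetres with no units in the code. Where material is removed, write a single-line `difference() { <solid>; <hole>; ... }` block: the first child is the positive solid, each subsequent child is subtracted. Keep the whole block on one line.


difference() { cube([3901, 142, 2446]); translate([771, 0, 1055]) cube([670, 142, 996]); }


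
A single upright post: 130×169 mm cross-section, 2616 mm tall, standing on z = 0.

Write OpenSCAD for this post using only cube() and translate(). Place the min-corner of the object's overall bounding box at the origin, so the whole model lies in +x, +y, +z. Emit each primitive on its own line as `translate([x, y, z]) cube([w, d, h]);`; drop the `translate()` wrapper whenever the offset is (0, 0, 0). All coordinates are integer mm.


cube([130, 169, 2616]);


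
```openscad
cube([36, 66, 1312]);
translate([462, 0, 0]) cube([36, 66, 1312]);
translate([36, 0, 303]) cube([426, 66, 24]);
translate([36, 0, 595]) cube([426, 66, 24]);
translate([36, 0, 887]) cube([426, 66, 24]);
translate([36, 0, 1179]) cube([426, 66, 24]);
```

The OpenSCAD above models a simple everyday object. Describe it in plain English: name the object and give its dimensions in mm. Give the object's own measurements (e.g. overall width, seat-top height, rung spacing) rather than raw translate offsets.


A straight ladder. Two 36×66 mm vertical rails, 1312 mm tall, stand 498 mm apart (outside-to-outside) with their front faces coplanar on the −y side. 4 rungs, each 66 mm deep and 24 mm tall, span between the inner faces of the rails, front faces flush with the rails. The lowest rung's underside is at z = 303 mm and rungs are spaced 292 mm apart (underside to underside).


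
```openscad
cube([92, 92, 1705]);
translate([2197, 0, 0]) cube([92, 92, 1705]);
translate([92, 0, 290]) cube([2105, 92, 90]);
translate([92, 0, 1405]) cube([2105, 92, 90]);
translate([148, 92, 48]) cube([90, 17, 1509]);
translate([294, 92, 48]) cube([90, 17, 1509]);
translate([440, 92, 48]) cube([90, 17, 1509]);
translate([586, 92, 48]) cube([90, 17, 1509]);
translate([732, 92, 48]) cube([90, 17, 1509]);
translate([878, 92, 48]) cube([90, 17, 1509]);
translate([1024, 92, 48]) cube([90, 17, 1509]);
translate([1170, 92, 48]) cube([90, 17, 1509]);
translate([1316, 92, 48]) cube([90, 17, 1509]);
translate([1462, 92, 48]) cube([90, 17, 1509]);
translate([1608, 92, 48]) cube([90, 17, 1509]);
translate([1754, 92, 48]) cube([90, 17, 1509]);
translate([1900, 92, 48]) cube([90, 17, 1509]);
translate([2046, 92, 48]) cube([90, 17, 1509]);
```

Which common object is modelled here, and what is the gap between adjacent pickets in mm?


A fence section. The picket gap is 56 mm.

Two posts, two rails, 14 pickets — a fence section. Span 2105 mm holds 14 pickets of 90 mm with 15 equal gaps: ⌊(2105 − 14·90) / 15⌋ = 56 mm.


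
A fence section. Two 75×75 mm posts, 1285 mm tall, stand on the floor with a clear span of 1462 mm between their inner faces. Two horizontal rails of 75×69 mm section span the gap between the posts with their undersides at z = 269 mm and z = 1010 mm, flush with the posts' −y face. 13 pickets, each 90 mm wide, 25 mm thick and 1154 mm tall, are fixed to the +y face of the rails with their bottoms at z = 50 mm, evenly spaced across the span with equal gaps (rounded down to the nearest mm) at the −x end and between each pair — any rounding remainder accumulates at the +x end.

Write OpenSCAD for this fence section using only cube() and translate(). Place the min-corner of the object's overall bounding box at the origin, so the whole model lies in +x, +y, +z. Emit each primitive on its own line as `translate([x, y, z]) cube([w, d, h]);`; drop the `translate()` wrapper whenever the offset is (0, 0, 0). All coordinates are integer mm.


cube([75, 75, 1285]);
translate([1537, 0, 0]) cube([75, 75, 1285]);
translate([75, 0, 269]) cube([1462, 75, 69]);
translate([75, 0, 1010]) cube([1462, 75, 69]);
translate([95, 75, 50]) cube([90, 25, 1154]);
translate([205, 75, 50]) cube([90, 25, 1154]);
translate([315, 75, 50]) cube([90, 25, 1154]);
translate([425, 75, 50]) cube([90, 25, 1154]);
translate([535, 75, 50]) cube([90, 25, 1154]);
translate([645, 75, 50]) cube([90, 25, 1154]);
translate([755, 75, 50]) cube([90, 25, 1154]);
translate([865, 75, 50]) cube([90, 25, 1154]);
translate([975, 75, 50]) cube([90, 25, 1154]);
translate([1085, 75, 50]) cube([90, 25, 1154]);
translate([1195, 75, 50]) cube([90, 25, 1154]);
translate([1305, 75, 50]) cube([90, 25, 1154]);
translate([1415, 75, 50]) cube([90, 25, 1154]);


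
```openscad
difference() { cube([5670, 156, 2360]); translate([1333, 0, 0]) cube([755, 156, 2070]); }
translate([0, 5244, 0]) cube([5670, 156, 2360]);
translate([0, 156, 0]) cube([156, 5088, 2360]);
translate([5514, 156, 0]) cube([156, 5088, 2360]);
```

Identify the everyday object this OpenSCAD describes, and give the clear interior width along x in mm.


A single room. The interior width is 5358 mm.

Four walls enclosing a rectangle with a door in the front wall — a room. Outside width 5670 minus two 156 mm walls gives 5358 mm.


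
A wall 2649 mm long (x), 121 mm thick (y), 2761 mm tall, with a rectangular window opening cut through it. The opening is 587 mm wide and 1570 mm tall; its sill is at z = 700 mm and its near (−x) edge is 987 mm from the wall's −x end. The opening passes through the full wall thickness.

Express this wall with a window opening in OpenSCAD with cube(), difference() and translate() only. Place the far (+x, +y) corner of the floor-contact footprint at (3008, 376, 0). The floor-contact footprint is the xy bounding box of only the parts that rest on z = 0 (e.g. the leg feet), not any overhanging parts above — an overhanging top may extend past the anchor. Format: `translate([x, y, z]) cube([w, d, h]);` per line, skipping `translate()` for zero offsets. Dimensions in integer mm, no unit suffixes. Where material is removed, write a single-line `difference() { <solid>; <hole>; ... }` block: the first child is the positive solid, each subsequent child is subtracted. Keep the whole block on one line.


difference() { translate([359, 255, 0]) cube([2649, 121, 2761]); translate([1346, 255, 700]) cube([587, 121, 1570]); }


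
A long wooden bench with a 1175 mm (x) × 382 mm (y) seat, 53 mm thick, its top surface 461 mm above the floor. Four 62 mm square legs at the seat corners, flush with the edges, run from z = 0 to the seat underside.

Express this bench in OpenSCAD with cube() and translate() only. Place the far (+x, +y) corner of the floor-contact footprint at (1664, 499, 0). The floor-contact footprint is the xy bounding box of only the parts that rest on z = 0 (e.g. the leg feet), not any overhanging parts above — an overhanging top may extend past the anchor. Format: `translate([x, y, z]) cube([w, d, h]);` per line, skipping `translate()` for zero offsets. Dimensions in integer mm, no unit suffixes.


translate([489, 117, 408]) cube([1175, 382, 53]);
translate([489, 117, 0]) cube([62, 62, 408]);
translate([489, 437, 0]) cube([62, 62, 408]);
translate([1602, 117, 0]) cube([62, 62, 408]);
translate([1602, 437, 0]) cube([62, 62, 408]);


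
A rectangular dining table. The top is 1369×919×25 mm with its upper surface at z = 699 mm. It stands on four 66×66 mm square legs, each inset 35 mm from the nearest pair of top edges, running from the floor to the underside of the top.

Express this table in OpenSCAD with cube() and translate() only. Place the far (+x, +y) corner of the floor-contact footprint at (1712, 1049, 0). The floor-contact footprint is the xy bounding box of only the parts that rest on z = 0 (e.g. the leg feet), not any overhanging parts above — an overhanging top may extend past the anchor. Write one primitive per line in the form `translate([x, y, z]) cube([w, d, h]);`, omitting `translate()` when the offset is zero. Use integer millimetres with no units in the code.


// leg_h = 699 - 25 = 674
translate([378, 165, 674]) cube([1369, 919, 25]);
translate([413, 200, 0]) cube([66, 66, 674]);
translate([1646, 200, 0]) cube([66, 66, 674]);
translate([413, 983, 0]) cube([66, 66, 674]);
translate([1646, 983, 0]) cube([66, 66, 674]);
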